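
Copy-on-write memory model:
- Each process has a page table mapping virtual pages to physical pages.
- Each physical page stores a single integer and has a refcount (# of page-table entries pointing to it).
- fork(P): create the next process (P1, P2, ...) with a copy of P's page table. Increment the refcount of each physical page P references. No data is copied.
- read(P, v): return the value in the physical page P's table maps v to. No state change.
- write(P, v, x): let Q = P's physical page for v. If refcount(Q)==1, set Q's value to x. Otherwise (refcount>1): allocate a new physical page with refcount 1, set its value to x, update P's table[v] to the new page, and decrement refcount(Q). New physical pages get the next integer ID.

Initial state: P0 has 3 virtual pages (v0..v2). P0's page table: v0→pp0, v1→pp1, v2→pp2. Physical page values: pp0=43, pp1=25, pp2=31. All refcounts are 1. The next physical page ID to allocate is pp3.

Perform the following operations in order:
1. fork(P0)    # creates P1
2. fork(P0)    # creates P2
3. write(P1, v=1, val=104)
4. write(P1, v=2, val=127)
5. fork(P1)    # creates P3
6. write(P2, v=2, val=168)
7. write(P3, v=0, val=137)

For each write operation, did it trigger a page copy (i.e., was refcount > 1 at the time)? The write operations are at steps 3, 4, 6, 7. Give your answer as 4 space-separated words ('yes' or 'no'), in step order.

Op 1: fork(P0) -> P1. 3 ppages; refcounts: pp0:2 pp1:2 pp2:2
Op 2: fork(P0) -> P2. 3 ppages; refcounts: pp0:3 pp1:3 pp2:3
Op 3: write(P1, v1, 104). refcount(pp1)=3>1 -> COPY to pp3. 4 ppages; refcounts: pp0:3 pp1:2 pp2:3 pp3:1
Op 4: write(P1, v2, 127). refcount(pp2)=3>1 -> COPY to pp4. 5 ppages; refcounts: pp0:3 pp1:2 pp2:2 pp3:1 pp4:1
Op 5: fork(P1) -> P3. 5 ppages; refcounts: pp0:4 pp1:2 pp2:2 pp3:2 pp4:2
Op 6: write(P2, v2, 168). refcount(pp2)=2>1 -> COPY to pp5. 6 ppages; refcounts: pp0:4 pp1:2 pp2:1 pp3:2 pp4:2 pp5:1
Op 7: write(P3, v0, 137). refcount(pp0)=4>1 -> COPY to pp6. 7 ppages; refcounts: pp0:3 pp1:2 pp2:1 pp3:2 pp4:2 pp5:1 pp6:1

yes yes yes yes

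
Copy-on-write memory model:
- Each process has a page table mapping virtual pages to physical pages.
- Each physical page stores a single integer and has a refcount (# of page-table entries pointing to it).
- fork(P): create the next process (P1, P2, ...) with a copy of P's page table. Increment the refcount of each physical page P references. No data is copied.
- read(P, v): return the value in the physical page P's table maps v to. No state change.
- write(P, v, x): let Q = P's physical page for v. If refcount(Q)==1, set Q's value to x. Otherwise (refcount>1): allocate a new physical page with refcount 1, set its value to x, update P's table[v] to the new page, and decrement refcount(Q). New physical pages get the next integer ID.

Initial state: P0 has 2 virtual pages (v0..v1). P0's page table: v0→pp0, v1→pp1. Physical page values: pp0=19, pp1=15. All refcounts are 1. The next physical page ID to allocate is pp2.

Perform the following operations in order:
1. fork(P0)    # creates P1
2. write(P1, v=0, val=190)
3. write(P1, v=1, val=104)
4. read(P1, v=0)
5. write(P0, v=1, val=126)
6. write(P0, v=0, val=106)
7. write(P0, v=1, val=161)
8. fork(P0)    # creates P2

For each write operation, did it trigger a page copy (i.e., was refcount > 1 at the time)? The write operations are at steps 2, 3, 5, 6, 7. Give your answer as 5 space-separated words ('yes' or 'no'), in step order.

Op 1: fork(P0) -> P1. 2 ppages; refcounts: pp0:2 pp1:2
Op 2: write(P1, v0, 190). refcount(pp0)=2>1 -> COPY to pp2. 3 ppages; refcounts: pp0:1 pp1:2 pp2:1
Op 3: write(P1, v1, 104). refcount(pp1)=2>1 -> COPY to pp3. 4 ppages; refcounts: pp0:1 pp1:1 pp2:1 pp3:1
Op 4: read(P1, v0) -> 190. No state change.
Op 5: write(P0, v1, 126). refcount(pp1)=1 -> write in place. 4 ppages; refcounts: pp0:1 pp1:1 pp2:1 pp3:1
Op 6: write(P0, v0, 106). refcount(pp0)=1 -> write in place. 4 ppages; refcounts: pp0:1 pp1:1 pp2:1 pp3:1
Op 7: write(P0, v1, 161). refcount(pp1)=1 -> write in place. 4 ppages; refcounts: pp0:1 pp1:1 pp2:1 pp3:1
Op 8: fork(P0) -> P2. 4 ppages; refcounts: pp0:2 pp1:2 pp2:1 pp3:1

yes yes no no no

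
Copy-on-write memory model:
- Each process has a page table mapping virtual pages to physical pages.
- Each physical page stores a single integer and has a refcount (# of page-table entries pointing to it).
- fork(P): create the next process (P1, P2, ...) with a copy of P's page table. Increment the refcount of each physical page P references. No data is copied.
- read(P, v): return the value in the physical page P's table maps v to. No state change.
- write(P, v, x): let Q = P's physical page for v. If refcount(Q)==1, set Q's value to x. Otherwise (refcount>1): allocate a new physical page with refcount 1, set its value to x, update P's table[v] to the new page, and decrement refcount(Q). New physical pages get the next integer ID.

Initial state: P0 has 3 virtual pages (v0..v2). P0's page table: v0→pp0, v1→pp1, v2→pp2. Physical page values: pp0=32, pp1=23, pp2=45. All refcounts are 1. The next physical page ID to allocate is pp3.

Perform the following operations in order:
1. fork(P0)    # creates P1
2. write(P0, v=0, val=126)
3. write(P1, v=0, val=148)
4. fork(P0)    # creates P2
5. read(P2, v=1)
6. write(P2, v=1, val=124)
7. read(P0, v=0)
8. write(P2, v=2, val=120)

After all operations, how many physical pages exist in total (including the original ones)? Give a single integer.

Answer: 6

Derivation:
Op 1: fork(P0) -> P1. 3 ppages; refcounts: pp0:2 pp1:2 pp2:2
Op 2: write(P0, v0, 126). refcount(pp0)=2>1 -> COPY to pp3. 4 ppages; refcounts: pp0:1 pp1:2 pp2:2 pp3:1
Op 3: write(P1, v0, 148). refcount(pp0)=1 -> write in place. 4 ppages; refcounts: pp0:1 pp1:2 pp2:2 pp3:1
Op 4: fork(P0) -> P2. 4 ppages; refcounts: pp0:1 pp1:3 pp2:3 pp3:2
Op 5: read(P2, v1) -> 23. No state change.
Op 6: write(P2, v1, 124). refcount(pp1)=3>1 -> COPY to pp4. 5 ppages; refcounts: pp0:1 pp1:2 pp2:3 pp3:2 pp4:1
Op 7: read(P0, v0) -> 126. No state change.
Op 8: write(P2, v2, 120). refcount(pp2)=3>1 -> COPY to pp5. 6 ppages; refcounts: pp0:1 pp1:2 pp2:2 pp3:2 pp4:1 pp5:1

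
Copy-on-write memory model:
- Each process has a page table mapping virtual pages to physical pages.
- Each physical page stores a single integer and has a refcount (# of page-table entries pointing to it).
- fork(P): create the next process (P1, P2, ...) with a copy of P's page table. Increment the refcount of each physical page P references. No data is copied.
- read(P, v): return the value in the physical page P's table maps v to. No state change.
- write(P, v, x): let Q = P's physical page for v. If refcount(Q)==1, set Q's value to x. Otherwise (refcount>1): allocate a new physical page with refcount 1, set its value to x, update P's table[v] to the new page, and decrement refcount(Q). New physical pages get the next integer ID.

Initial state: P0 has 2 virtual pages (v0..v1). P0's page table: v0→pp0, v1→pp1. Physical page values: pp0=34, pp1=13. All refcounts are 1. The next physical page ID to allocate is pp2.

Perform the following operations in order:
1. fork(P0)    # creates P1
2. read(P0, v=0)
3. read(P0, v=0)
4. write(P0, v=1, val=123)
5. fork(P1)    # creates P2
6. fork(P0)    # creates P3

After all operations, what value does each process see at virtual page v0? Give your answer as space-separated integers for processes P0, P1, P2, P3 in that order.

Op 1: fork(P0) -> P1. 2 ppages; refcounts: pp0:2 pp1:2
Op 2: read(P0, v0) -> 34. No state change.
Op 3: read(P0, v0) -> 34. No state change.
Op 4: write(P0, v1, 123). refcount(pp1)=2>1 -> COPY to pp2. 3 ppages; refcounts: pp0:2 pp1:1 pp2:1
Op 5: fork(P1) -> P2. 3 ppages; refcounts: pp0:3 pp1:2 pp2:1
Op 6: fork(P0) -> P3. 3 ppages; refcounts: pp0:4 pp1:2 pp2:2
P0: v0 -> pp0 = 34
P1: v0 -> pp0 = 34
P2: v0 -> pp0 = 34
P3: v0 -> pp0 = 34

Answer: 34 34 34 34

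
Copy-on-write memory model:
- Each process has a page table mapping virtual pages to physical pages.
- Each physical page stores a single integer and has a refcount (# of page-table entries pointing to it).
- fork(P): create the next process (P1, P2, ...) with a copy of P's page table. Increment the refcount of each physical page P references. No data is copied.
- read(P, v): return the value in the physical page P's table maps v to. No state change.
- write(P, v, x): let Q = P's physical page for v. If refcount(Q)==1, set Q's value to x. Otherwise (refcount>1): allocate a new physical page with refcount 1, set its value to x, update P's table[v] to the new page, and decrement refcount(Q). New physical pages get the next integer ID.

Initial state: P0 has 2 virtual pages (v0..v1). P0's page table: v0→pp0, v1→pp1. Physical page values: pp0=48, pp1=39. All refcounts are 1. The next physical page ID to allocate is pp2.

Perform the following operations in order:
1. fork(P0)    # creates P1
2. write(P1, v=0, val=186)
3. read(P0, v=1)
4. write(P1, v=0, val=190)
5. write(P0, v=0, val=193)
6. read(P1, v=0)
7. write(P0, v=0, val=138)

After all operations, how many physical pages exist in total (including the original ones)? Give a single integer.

Answer: 3

Derivation:
Op 1: fork(P0) -> P1. 2 ppages; refcounts: pp0:2 pp1:2
Op 2: write(P1, v0, 186). refcount(pp0)=2>1 -> COPY to pp2. 3 ppages; refcounts: pp0:1 pp1:2 pp2:1
Op 3: read(P0, v1) -> 39. No state change.
Op 4: write(P1, v0, 190). refcount(pp2)=1 -> write in place. 3 ppages; refcounts: pp0:1 pp1:2 pp2:1
Op 5: write(P0, v0, 193). refcount(pp0)=1 -> write in place. 3 ppages; refcounts: pp0:1 pp1:2 pp2:1
Op 6: read(P1, v0) -> 190. No state change.
Op 7: write(P0, v0, 138). refcount(pp0)=1 -> write in place. 3 ppages; refcounts: pp0:1 pp1:2 pp2:1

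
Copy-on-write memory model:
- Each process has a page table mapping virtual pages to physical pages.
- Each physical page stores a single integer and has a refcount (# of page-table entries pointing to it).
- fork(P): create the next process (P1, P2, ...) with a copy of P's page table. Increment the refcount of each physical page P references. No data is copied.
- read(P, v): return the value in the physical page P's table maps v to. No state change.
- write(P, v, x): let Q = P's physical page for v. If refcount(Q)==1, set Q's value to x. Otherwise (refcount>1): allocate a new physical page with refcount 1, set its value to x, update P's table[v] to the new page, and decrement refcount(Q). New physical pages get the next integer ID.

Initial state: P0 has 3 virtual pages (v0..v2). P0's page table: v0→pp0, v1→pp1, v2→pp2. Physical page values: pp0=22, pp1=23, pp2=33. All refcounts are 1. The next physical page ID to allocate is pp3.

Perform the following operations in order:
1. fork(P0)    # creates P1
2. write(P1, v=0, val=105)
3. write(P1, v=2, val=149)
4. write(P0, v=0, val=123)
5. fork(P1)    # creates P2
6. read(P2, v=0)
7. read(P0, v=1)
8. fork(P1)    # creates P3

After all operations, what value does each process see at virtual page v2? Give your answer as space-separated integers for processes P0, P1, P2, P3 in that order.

Answer: 33 149 149 149

Derivation:
Op 1: fork(P0) -> P1. 3 ppages; refcounts: pp0:2 pp1:2 pp2:2
Op 2: write(P1, v0, 105). refcount(pp0)=2>1 -> COPY to pp3. 4 ppages; refcounts: pp0:1 pp1:2 pp2:2 pp3:1
Op 3: write(P1, v2, 149). refcount(pp2)=2>1 -> COPY to pp4. 5 ppages; refcounts: pp0:1 pp1:2 pp2:1 pp3:1 pp4:1
Op 4: write(P0, v0, 123). refcount(pp0)=1 -> write in place. 5 ppages; refcounts: pp0:1 pp1:2 pp2:1 pp3:1 pp4:1
Op 5: fork(P1) -> P2. 5 ppages; refcounts: pp0:1 pp1:3 pp2:1 pp3:2 pp4:2
Op 6: read(P2, v0) -> 105. No state change.
Op 7: read(P0, v1) -> 23. No state change.
Op 8: fork(P1) -> P3. 5 ppages; refcounts: pp0:1 pp1:4 pp2:1 pp3:3 pp4:3
P0: v2 -> pp2 = 33
P1: v2 -> pp4 = 149
P2: v2 -> pp4 = 149
P3: v2 -> pp4 = 149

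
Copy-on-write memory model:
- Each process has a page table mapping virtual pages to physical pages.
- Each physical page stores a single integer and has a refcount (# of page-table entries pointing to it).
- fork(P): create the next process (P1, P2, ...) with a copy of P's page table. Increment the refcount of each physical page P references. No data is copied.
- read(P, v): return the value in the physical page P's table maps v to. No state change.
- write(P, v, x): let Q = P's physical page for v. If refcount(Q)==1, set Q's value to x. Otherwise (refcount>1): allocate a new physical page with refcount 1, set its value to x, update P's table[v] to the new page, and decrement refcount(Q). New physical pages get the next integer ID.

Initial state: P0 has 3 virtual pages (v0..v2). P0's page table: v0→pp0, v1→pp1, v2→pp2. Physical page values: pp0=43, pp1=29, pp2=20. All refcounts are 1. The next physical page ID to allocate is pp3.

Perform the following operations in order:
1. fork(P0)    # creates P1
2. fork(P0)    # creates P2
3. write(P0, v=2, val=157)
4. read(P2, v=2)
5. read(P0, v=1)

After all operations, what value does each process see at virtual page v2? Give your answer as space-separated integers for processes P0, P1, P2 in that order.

Answer: 157 20 20

Derivation:
Op 1: fork(P0) -> P1. 3 ppages; refcounts: pp0:2 pp1:2 pp2:2
Op 2: fork(P0) -> P2. 3 ppages; refcounts: pp0:3 pp1:3 pp2:3
Op 3: write(P0, v2, 157). refcount(pp2)=3>1 -> COPY to pp3. 4 ppages; refcounts: pp0:3 pp1:3 pp2:2 pp3:1
Op 4: read(P2, v2) -> 20. No state change.
Op 5: read(P0, v1) -> 29. No state change.
P0: v2 -> pp3 = 157
P1: v2 -> pp2 = 20
P2: v2 -> pp2 = 20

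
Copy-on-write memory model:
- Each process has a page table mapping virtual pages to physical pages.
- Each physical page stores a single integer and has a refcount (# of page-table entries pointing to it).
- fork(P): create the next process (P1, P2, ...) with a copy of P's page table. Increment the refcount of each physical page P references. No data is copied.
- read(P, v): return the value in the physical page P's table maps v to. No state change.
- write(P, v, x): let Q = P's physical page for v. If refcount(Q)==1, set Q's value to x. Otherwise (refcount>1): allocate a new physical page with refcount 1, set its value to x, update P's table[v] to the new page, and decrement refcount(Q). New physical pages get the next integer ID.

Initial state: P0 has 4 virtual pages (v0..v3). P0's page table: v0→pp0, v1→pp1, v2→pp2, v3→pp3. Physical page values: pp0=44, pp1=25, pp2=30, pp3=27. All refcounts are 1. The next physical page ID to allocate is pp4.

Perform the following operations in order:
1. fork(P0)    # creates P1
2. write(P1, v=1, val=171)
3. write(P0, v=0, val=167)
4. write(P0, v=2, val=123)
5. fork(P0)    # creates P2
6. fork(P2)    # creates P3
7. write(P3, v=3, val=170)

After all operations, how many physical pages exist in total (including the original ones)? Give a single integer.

Op 1: fork(P0) -> P1. 4 ppages; refcounts: pp0:2 pp1:2 pp2:2 pp3:2
Op 2: write(P1, v1, 171). refcount(pp1)=2>1 -> COPY to pp4. 5 ppages; refcounts: pp0:2 pp1:1 pp2:2 pp3:2 pp4:1
Op 3: write(P0, v0, 167). refcount(pp0)=2>1 -> COPY to pp5. 6 ppages; refcounts: pp0:1 pp1:1 pp2:2 pp3:2 pp4:1 pp5:1
Op 4: write(P0, v2, 123). refcount(pp2)=2>1 -> COPY to pp6. 7 ppages; refcounts: pp0:1 pp1:1 pp2:1 pp3:2 pp4:1 pp5:1 pp6:1
Op 5: fork(P0) -> P2. 7 ppages; refcounts: pp0:1 pp1:2 pp2:1 pp3:3 pp4:1 pp5:2 pp6:2
Op 6: fork(P2) -> P3. 7 ppages; refcounts: pp0:1 pp1:3 pp2:1 pp3:4 pp4:1 pp5:3 pp6:3
Op 7: write(P3, v3, 170). refcount(pp3)=4>1 -> COPY to pp7. 8 ppages; refcounts: pp0:1 pp1:3 pp2:1 pp3:3 pp4:1 pp5:3 pp6:3 pp7:1

Answer: 8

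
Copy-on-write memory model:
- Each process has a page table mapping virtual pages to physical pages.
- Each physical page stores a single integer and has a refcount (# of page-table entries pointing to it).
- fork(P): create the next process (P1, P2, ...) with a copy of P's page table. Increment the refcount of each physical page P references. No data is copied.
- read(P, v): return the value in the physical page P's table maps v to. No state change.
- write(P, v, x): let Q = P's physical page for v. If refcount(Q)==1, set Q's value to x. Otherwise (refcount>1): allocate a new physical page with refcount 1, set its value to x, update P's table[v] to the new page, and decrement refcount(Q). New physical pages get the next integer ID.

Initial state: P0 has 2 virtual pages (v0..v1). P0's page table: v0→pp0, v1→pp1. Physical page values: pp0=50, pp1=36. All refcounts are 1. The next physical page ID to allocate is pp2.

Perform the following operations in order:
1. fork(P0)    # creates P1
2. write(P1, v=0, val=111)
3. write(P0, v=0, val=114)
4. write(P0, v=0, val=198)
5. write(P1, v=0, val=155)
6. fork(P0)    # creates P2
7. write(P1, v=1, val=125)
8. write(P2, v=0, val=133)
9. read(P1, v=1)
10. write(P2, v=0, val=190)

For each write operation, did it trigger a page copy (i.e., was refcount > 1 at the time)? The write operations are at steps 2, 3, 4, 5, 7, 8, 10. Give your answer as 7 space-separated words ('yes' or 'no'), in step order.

Op 1: fork(P0) -> P1. 2 ppages; refcounts: pp0:2 pp1:2
Op 2: write(P1, v0, 111). refcount(pp0)=2>1 -> COPY to pp2. 3 ppages; refcounts: pp0:1 pp1:2 pp2:1
Op 3: write(P0, v0, 114). refcount(pp0)=1 -> write in place. 3 ppages; refcounts: pp0:1 pp1:2 pp2:1
Op 4: write(P0, v0, 198). refcount(pp0)=1 -> write in place. 3 ppages; refcounts: pp0:1 pp1:2 pp2:1
Op 5: write(P1, v0, 155). refcount(pp2)=1 -> write in place. 3 ppages; refcounts: pp0:1 pp1:2 pp2:1
Op 6: fork(P0) -> P2. 3 ppages; refcounts: pp0:2 pp1:3 pp2:1
Op 7: write(P1, v1, 125). refcount(pp1)=3>1 -> COPY to pp3. 4 ppages; refcounts: pp0:2 pp1:2 pp2:1 pp3:1
Op 8: write(P2, v0, 133). refcount(pp0)=2>1 -> COPY to pp4. 5 ppages; refcounts: pp0:1 pp1:2 pp2:1 pp3:1 pp4:1
Op 9: read(P1, v1) -> 125. No state change.
Op 10: write(P2, v0, 190). refcount(pp4)=1 -> write in place. 5 ppages; refcounts: pp0:1 pp1:2 pp2:1 pp3:1 pp4:1

yes no no no yes yes no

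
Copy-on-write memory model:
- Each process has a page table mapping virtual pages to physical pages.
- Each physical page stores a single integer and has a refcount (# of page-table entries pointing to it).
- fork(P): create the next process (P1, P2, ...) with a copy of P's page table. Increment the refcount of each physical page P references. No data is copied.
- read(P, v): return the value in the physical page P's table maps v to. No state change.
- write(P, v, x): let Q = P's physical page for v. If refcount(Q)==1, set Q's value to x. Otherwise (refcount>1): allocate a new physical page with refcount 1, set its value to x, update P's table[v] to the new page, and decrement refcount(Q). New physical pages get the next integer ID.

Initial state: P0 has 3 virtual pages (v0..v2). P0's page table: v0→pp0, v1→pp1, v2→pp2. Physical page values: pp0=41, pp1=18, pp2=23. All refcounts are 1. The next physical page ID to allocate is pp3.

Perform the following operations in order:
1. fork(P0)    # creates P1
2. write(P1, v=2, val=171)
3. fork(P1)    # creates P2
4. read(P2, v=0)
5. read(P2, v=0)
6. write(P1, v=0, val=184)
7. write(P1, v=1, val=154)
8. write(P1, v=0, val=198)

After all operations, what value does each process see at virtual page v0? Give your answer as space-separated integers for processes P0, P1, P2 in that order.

Answer: 41 198 41

Derivation:
Op 1: fork(P0) -> P1. 3 ppages; refcounts: pp0:2 pp1:2 pp2:2
Op 2: write(P1, v2, 171). refcount(pp2)=2>1 -> COPY to pp3. 4 ppages; refcounts: pp0:2 pp1:2 pp2:1 pp3:1
Op 3: fork(P1) -> P2. 4 ppages; refcounts: pp0:3 pp1:3 pp2:1 pp3:2
Op 4: read(P2, v0) -> 41. No state change.
Op 5: read(P2, v0) -> 41. No state change.
Op 6: write(P1, v0, 184). refcount(pp0)=3>1 -> COPY to pp4. 5 ppages; refcounts: pp0:2 pp1:3 pp2:1 pp3:2 pp4:1
Op 7: write(P1, v1, 154). refcount(pp1)=3>1 -> COPY to pp5. 6 ppages; refcounts: pp0:2 pp1:2 pp2:1 pp3:2 pp4:1 pp5:1
Op 8: write(P1, v0, 198). refcount(pp4)=1 -> write in place. 6 ppages; refcounts: pp0:2 pp1:2 pp2:1 pp3:2 pp4:1 pp5:1
P0: v0 -> pp0 = 41
P1: v0 -> pp4 = 198
P2: v0 -> pp0 = 41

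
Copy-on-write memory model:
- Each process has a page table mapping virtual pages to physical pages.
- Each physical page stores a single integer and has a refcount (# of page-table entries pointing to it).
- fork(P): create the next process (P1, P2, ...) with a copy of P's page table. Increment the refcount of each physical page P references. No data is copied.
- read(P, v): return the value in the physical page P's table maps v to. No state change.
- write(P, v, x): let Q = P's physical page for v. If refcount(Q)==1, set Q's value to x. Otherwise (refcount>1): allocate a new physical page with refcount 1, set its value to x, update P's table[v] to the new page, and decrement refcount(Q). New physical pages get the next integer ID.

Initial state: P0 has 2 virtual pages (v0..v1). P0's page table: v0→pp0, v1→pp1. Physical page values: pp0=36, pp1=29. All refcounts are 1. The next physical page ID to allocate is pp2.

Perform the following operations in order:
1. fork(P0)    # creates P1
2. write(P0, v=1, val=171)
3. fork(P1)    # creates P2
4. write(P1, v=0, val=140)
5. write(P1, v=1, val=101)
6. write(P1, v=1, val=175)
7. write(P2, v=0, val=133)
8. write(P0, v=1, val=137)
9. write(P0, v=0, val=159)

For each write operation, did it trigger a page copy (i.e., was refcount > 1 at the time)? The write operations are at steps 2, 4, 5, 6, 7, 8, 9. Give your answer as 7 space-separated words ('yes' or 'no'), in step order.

Op 1: fork(P0) -> P1. 2 ppages; refcounts: pp0:2 pp1:2
Op 2: write(P0, v1, 171). refcount(pp1)=2>1 -> COPY to pp2. 3 ppages; refcounts: pp0:2 pp1:1 pp2:1
Op 3: fork(P1) -> P2. 3 ppages; refcounts: pp0:3 pp1:2 pp2:1
Op 4: write(P1, v0, 140). refcount(pp0)=3>1 -> COPY to pp3. 4 ppages; refcounts: pp0:2 pp1:2 pp2:1 pp3:1
Op 5: write(P1, v1, 101). refcount(pp1)=2>1 -> COPY to pp4. 5 ppages; refcounts: pp0:2 pp1:1 pp2:1 pp3:1 pp4:1
Op 6: write(P1, v1, 175). refcount(pp4)=1 -> write in place. 5 ppages; refcounts: pp0:2 pp1:1 pp2:1 pp3:1 pp4:1
Op 7: write(P2, v0, 133). refcount(pp0)=2>1 -> COPY to pp5. 6 ppages; refcounts: pp0:1 pp1:1 pp2:1 pp3:1 pp4:1 pp5:1
Op 8: write(P0, v1, 137). refcount(pp2)=1 -> write in place. 6 ppages; refcounts: pp0:1 pp1:1 pp2:1 pp3:1 pp4:1 pp5:1
Op 9: write(P0, v0, 159). refcount(pp0)=1 -> write in place. 6 ppages; refcounts: pp0:1 pp1:1 pp2:1 pp3:1 pp4:1 pp5:1

yes yes yes no yes no no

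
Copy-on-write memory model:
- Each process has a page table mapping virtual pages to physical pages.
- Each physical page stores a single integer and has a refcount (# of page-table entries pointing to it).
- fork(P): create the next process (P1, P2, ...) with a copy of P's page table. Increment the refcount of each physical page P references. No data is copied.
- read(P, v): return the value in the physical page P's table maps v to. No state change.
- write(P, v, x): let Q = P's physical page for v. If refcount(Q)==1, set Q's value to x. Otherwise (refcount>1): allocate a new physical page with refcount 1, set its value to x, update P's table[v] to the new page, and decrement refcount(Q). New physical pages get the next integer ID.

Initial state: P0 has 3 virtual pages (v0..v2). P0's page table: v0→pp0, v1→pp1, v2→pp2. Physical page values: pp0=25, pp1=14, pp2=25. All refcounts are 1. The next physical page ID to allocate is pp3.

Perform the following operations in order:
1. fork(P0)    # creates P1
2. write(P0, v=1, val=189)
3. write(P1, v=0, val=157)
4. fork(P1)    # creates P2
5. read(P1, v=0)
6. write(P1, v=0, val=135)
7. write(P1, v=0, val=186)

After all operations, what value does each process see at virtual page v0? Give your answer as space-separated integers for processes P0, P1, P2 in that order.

Op 1: fork(P0) -> P1. 3 ppages; refcounts: pp0:2 pp1:2 pp2:2
Op 2: write(P0, v1, 189). refcount(pp1)=2>1 -> COPY to pp3. 4 ppages; refcounts: pp0:2 pp1:1 pp2:2 pp3:1
Op 3: write(P1, v0, 157). refcount(pp0)=2>1 -> COPY to pp4. 5 ppages; refcounts: pp0:1 pp1:1 pp2:2 pp3:1 pp4:1
Op 4: fork(P1) -> P2. 5 ppages; refcounts: pp0:1 pp1:2 pp2:3 pp3:1 pp4:2
Op 5: read(P1, v0) -> 157. No state change.
Op 6: write(P1, v0, 135). refcount(pp4)=2>1 -> COPY to pp5. 6 ppages; refcounts: pp0:1 pp1:2 pp2:3 pp3:1 pp4:1 pp5:1
Op 7: write(P1, v0, 186). refcount(pp5)=1 -> write in place. 6 ppages; refcounts: pp0:1 pp1:2 pp2:3 pp3:1 pp4:1 pp5:1
P0: v0 -> pp0 = 25
P1: v0 -> pp5 = 186
P2: v0 -> pp4 = 157

Answer: 25 186 157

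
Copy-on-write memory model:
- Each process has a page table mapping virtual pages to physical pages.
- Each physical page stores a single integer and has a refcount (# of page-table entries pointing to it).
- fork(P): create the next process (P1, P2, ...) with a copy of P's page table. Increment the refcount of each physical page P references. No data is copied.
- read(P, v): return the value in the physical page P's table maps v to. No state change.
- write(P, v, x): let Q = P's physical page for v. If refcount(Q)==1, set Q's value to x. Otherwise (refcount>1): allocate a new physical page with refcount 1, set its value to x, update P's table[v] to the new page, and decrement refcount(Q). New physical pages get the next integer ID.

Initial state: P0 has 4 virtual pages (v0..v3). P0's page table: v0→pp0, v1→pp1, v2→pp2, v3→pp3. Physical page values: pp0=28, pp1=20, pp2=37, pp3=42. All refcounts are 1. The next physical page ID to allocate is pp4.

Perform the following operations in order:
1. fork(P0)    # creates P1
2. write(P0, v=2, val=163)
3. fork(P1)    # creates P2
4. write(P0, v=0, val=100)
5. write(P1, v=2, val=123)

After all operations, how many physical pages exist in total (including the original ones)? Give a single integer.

Op 1: fork(P0) -> P1. 4 ppages; refcounts: pp0:2 pp1:2 pp2:2 pp3:2
Op 2: write(P0, v2, 163). refcount(pp2)=2>1 -> COPY to pp4. 5 ppages; refcounts: pp0:2 pp1:2 pp2:1 pp3:2 pp4:1
Op 3: fork(P1) -> P2. 5 ppages; refcounts: pp0:3 pp1:3 pp2:2 pp3:3 pp4:1
Op 4: write(P0, v0, 100). refcount(pp0)=3>1 -> COPY to pp5. 6 ppages; refcounts: pp0:2 pp1:3 pp2:2 pp3:3 pp4:1 pp5:1
Op 5: write(P1, v2, 123). refcount(pp2)=2>1 -> COPY to pp6. 7 ppages; refcounts: pp0:2 pp1:3 pp2:1 pp3:3 pp4:1 pp5:1 pp6:1

Answer: 7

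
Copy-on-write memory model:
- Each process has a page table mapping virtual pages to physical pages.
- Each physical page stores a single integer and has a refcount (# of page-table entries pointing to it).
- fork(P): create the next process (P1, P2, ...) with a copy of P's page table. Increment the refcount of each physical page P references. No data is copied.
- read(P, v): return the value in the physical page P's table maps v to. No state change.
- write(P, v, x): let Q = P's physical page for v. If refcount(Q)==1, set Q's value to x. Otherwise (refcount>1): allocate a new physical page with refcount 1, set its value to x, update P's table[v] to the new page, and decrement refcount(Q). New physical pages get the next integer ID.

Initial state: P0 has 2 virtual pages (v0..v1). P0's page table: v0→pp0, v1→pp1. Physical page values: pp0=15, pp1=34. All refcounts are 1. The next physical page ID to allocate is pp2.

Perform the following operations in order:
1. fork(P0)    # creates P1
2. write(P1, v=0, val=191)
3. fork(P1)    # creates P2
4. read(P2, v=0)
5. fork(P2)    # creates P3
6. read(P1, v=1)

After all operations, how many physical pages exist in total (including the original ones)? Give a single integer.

Op 1: fork(P0) -> P1. 2 ppages; refcounts: pp0:2 pp1:2
Op 2: write(P1, v0, 191). refcount(pp0)=2>1 -> COPY to pp2. 3 ppages; refcounts: pp0:1 pp1:2 pp2:1
Op 3: fork(P1) -> P2. 3 ppages; refcounts: pp0:1 pp1:3 pp2:2
Op 4: read(P2, v0) -> 191. No state change.
Op 5: fork(P2) -> P3. 3 ppages; refcounts: pp0:1 pp1:4 pp2:3
Op 6: read(P1, v1) -> 34. No state change.

Answer: 3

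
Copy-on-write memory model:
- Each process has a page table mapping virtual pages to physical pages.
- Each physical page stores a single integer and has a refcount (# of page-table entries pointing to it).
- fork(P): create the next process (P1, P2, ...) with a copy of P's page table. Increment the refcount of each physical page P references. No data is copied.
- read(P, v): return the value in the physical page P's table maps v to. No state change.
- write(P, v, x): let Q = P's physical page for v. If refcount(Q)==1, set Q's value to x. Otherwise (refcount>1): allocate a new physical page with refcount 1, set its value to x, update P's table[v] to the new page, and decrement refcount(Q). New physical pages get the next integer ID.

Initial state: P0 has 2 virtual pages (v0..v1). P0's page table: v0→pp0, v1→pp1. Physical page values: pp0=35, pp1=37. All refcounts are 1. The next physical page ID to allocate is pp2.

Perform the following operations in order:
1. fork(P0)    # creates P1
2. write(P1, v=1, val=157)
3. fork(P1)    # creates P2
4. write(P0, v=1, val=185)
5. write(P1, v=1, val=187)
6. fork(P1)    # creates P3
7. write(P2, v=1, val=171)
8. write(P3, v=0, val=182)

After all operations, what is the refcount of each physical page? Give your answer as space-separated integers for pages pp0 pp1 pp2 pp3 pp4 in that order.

Op 1: fork(P0) -> P1. 2 ppages; refcounts: pp0:2 pp1:2
Op 2: write(P1, v1, 157). refcount(pp1)=2>1 -> COPY to pp2. 3 ppages; refcounts: pp0:2 pp1:1 pp2:1
Op 3: fork(P1) -> P2. 3 ppages; refcounts: pp0:3 pp1:1 pp2:2
Op 4: write(P0, v1, 185). refcount(pp1)=1 -> write in place. 3 ppages; refcounts: pp0:3 pp1:1 pp2:2
Op 5: write(P1, v1, 187). refcount(pp2)=2>1 -> COPY to pp3. 4 ppages; refcounts: pp0:3 pp1:1 pp2:1 pp3:1
Op 6: fork(P1) -> P3. 4 ppages; refcounts: pp0:4 pp1:1 pp2:1 pp3:2
Op 7: write(P2, v1, 171). refcount(pp2)=1 -> write in place. 4 ppages; refcounts: pp0:4 pp1:1 pp2:1 pp3:2
Op 8: write(P3, v0, 182). refcount(pp0)=4>1 -> COPY to pp4. 5 ppages; refcounts: pp0:3 pp1:1 pp2:1 pp3:2 pp4:1

Answer: 3 1 1 2 1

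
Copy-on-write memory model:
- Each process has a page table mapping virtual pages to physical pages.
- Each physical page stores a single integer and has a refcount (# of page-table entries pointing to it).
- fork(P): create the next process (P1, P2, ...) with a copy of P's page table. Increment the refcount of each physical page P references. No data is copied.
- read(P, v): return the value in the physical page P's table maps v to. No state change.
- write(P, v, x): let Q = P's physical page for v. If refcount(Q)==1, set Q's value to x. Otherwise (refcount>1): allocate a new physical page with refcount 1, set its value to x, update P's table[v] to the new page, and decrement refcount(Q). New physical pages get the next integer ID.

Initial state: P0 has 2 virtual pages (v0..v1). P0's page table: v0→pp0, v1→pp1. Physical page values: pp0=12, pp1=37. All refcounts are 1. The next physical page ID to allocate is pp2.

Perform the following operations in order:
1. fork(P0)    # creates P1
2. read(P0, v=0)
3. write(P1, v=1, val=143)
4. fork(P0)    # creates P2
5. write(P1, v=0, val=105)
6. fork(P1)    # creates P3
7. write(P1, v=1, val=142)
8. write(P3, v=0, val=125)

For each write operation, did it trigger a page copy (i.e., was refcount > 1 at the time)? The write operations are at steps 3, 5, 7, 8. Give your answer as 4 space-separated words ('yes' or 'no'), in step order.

Op 1: fork(P0) -> P1. 2 ppages; refcounts: pp0:2 pp1:2
Op 2: read(P0, v0) -> 12. No state change.
Op 3: write(P1, v1, 143). refcount(pp1)=2>1 -> COPY to pp2. 3 ppages; refcounts: pp0:2 pp1:1 pp2:1
Op 4: fork(P0) -> P2. 3 ppages; refcounts: pp0:3 pp1:2 pp2:1
Op 5: write(P1, v0, 105). refcount(pp0)=3>1 -> COPY to pp3. 4 ppages; refcounts: pp0:2 pp1:2 pp2:1 pp3:1
Op 6: fork(P1) -> P3. 4 ppages; refcounts: pp0:2 pp1:2 pp2:2 pp3:2
Op 7: write(P1, v1, 142). refcount(pp2)=2>1 -> COPY to pp4. 5 ppages; refcounts: pp0:2 pp1:2 pp2:1 pp3:2 pp4:1
Op 8: write(P3, v0, 125). refcount(pp3)=2>1 -> COPY to pp5. 6 ppages; refcounts: pp0:2 pp1:2 pp2:1 pp3:1 pp4:1 pp5:1

yes yes yes yes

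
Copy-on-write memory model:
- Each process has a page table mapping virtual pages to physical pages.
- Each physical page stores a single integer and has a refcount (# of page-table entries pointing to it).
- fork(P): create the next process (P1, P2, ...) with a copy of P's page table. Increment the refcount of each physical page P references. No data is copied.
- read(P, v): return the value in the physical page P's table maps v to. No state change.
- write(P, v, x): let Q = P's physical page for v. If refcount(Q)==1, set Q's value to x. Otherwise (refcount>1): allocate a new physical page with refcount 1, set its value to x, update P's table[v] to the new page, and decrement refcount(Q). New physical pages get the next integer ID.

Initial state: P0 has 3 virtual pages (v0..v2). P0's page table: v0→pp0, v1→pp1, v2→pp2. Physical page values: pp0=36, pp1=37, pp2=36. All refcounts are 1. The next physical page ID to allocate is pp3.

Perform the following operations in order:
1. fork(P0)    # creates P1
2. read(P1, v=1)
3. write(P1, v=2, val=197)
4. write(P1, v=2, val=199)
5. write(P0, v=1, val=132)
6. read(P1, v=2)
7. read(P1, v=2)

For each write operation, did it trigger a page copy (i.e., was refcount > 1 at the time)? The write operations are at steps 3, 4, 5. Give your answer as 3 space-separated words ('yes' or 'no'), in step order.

Op 1: fork(P0) -> P1. 3 ppages; refcounts: pp0:2 pp1:2 pp2:2
Op 2: read(P1, v1) -> 37. No state change.
Op 3: write(P1, v2, 197). refcount(pp2)=2>1 -> COPY to pp3. 4 ppages; refcounts: pp0:2 pp1:2 pp2:1 pp3:1
Op 4: write(P1, v2, 199). refcount(pp3)=1 -> write in place. 4 ppages; refcounts: pp0:2 pp1:2 pp2:1 pp3:1
Op 5: write(P0, v1, 132). refcount(pp1)=2>1 -> COPY to pp4. 5 ppages; refcounts: pp0:2 pp1:1 pp2:1 pp3:1 pp4:1
Op 6: read(P1, v2) -> 199. No state change.
Op 7: read(P1, v2) -> 199. No state change.

yes no yes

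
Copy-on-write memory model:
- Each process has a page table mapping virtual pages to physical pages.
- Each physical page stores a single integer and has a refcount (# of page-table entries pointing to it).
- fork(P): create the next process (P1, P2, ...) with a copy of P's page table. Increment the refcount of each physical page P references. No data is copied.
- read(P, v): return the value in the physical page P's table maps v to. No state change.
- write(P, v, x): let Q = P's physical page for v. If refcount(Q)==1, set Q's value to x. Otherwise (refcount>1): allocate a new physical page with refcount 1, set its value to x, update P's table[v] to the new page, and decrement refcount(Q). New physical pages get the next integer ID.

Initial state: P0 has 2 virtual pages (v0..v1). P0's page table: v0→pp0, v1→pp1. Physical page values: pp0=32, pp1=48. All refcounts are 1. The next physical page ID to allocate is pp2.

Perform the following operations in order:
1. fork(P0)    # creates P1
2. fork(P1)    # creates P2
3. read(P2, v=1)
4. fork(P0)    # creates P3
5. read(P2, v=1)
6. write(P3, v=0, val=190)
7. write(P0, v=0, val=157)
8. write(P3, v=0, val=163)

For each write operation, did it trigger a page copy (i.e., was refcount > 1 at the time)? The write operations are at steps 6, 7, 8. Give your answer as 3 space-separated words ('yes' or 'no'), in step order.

Op 1: fork(P0) -> P1. 2 ppages; refcounts: pp0:2 pp1:2
Op 2: fork(P1) -> P2. 2 ppages; refcounts: pp0:3 pp1:3
Op 3: read(P2, v1) -> 48. No state change.
Op 4: fork(P0) -> P3. 2 ppages; refcounts: pp0:4 pp1:4
Op 5: read(P2, v1) -> 48. No state change.
Op 6: write(P3, v0, 190). refcount(pp0)=4>1 -> COPY to pp2. 3 ppages; refcounts: pp0:3 pp1:4 pp2:1
Op 7: write(P0, v0, 157). refcount(pp0)=3>1 -> COPY to pp3. 4 ppages; refcounts: pp0:2 pp1:4 pp2:1 pp3:1
Op 8: write(P3, v0, 163). refcount(pp2)=1 -> write in place. 4 ppages; refcounts: pp0:2 pp1:4 pp2:1 pp3:1

yes yes no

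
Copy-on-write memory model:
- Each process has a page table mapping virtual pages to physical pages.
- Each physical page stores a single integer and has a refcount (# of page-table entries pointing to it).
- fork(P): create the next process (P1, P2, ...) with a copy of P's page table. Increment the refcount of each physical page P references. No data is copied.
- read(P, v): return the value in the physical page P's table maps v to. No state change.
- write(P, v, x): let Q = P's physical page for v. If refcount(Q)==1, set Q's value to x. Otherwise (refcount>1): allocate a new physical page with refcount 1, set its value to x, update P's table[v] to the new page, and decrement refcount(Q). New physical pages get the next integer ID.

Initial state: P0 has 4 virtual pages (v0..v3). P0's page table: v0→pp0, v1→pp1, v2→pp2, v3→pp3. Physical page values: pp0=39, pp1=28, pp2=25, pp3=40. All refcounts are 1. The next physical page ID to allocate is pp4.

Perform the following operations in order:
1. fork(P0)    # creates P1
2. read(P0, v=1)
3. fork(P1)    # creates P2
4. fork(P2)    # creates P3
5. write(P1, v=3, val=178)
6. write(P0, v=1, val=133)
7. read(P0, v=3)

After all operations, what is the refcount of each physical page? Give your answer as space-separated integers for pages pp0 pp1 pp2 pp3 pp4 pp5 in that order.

Answer: 4 3 4 3 1 1

Derivation:
Op 1: fork(P0) -> P1. 4 ppages; refcounts: pp0:2 pp1:2 pp2:2 pp3:2
Op 2: read(P0, v1) -> 28. No state change.
Op 3: fork(P1) -> P2. 4 ppages; refcounts: pp0:3 pp1:3 pp2:3 pp3:3
Op 4: fork(P2) -> P3. 4 ppages; refcounts: pp0:4 pp1:4 pp2:4 pp3:4
Op 5: write(P1, v3, 178). refcount(pp3)=4>1 -> COPY to pp4. 5 ppages; refcounts: pp0:4 pp1:4 pp2:4 pp3:3 pp4:1
Op 6: write(P0, v1, 133). refcount(pp1)=4>1 -> COPY to pp5. 6 ppages; refcounts: pp0:4 pp1:3 pp2:4 pp3:3 pp4:1 pp5:1
Op 7: read(P0, v3) -> 40. No state change.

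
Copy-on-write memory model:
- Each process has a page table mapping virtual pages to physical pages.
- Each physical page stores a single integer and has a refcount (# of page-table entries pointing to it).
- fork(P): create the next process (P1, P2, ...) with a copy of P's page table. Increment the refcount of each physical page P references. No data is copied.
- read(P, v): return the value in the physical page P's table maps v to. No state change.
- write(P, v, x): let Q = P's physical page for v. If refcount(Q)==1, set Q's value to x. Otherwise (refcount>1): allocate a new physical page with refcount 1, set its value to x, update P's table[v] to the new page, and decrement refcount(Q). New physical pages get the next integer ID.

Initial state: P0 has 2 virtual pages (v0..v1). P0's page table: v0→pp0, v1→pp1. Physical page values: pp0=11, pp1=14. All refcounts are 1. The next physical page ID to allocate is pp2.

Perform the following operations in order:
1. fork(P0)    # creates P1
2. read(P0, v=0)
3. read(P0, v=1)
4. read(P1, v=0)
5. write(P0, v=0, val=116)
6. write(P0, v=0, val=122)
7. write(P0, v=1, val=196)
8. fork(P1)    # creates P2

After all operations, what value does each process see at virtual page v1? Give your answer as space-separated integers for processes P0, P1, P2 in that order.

Answer: 196 14 14

Derivation:
Op 1: fork(P0) -> P1. 2 ppages; refcounts: pp0:2 pp1:2
Op 2: read(P0, v0) -> 11. No state change.
Op 3: read(P0, v1) -> 14. No state change.
Op 4: read(P1, v0) -> 11. No state change.
Op 5: write(P0, v0, 116). refcount(pp0)=2>1 -> COPY to pp2. 3 ppages; refcounts: pp0:1 pp1:2 pp2:1
Op 6: write(P0, v0, 122). refcount(pp2)=1 -> write in place. 3 ppages; refcounts: pp0:1 pp1:2 pp2:1
Op 7: write(P0, v1, 196). refcount(pp1)=2>1 -> COPY to pp3. 4 ppages; refcounts: pp0:1 pp1:1 pp2:1 pp3:1
Op 8: fork(P1) -> P2. 4 ppages; refcounts: pp0:2 pp1:2 pp2:1 pp3:1
P0: v1 -> pp3 = 196
P1: v1 -> pp1 = 14
P2: v1 -> pp1 = 14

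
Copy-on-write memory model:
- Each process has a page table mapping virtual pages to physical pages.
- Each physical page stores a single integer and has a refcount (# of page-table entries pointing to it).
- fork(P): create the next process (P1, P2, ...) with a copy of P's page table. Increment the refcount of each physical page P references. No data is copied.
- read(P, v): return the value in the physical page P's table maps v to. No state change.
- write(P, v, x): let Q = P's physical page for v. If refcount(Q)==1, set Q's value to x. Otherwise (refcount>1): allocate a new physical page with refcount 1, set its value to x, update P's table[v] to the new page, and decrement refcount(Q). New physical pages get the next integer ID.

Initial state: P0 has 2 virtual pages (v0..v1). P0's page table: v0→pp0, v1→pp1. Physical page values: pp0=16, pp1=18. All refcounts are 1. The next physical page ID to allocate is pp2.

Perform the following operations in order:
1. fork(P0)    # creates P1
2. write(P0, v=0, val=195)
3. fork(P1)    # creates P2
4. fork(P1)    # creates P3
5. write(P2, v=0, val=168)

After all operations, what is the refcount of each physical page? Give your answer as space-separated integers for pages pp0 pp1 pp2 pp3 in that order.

Answer: 2 4 1 1

Derivation:
Op 1: fork(P0) -> P1. 2 ppages; refcounts: pp0:2 pp1:2
Op 2: write(P0, v0, 195). refcount(pp0)=2>1 -> COPY to pp2. 3 ppages; refcounts: pp0:1 pp1:2 pp2:1
Op 3: fork(P1) -> P2. 3 ppages; refcounts: pp0:2 pp1:3 pp2:1
Op 4: fork(P1) -> P3. 3 ppages; refcounts: pp0:3 pp1:4 pp2:1
Op 5: write(P2, v0, 168). refcount(pp0)=3>1 -> COPY to pp3. 4 ppages; refcounts: pp0:2 pp1:4 pp2:1 pp3:1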